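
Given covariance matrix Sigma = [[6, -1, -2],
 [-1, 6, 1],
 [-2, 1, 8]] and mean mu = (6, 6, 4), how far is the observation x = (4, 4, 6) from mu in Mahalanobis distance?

Step 1 — centre the observation: (x - mu) = (-2, -2, 2).

Step 2 — invert Sigma (cofactor / det for 3×3, or solve directly):
  Sigma^{-1} = [[0.185, 0.0236, 0.0433],
 [0.0236, 0.1732, -0.0157],
 [0.0433, -0.0157, 0.1378]].

Step 3 — form the quadratic (x - mu)^T · Sigma^{-1} · (x - mu):
  Sigma^{-1} · (x - mu) = (-0.3307, -0.4252, 0.2205).
  (x - mu)^T · [Sigma^{-1} · (x - mu)] = (-2)·(-0.3307) + (-2)·(-0.4252) + (2)·(0.2205) = 1.9528.

Step 4 — take square root: d = √(1.9528) ≈ 1.3974.

d(x, mu) = √(1.9528) ≈ 1.3974


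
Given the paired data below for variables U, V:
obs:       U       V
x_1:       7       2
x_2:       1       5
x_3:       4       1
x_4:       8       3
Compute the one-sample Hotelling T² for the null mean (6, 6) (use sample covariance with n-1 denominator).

Step 1 — sample mean vector:
  mean(U) = (7 + 1 + 4 + 8) / 4 = 20/4 = 5
  mean(V) = (2 + 5 + 1 + 3) / 4 = 11/4 = 2.75
  x̄ = (5, 2.75),  deviation x̄ - mu_0 = (5, 2.75) - (6, 6) = (-1, -3.25).

Step 2 — sample covariance matrix, S[i,j] = (1/(n-1)) · Σ_k (x_{k,i} - mean_i) · (x_{k,j} - mean_j), divisor n-1 = 3:
  S[U,U] = ((2)·(2) + (-4)·(-4) + (-1)·(-1) + (3)·(3)) / 3 = 30/3 = 10
  S[U,V] = ((2)·(-0.75) + (-4)·(2.25) + (-1)·(-1.75) + (3)·(0.25)) / 3 = -8/3 = -2.6667
  S[V,V] = ((-0.75)·(-0.75) + (2.25)·(2.25) + (-1.75)·(-1.75) + (0.25)·(0.25)) / 3 = 8.75/3 = 2.9167
  S = [[10, -2.6667],
 [-2.6667, 2.9167]].

Step 3 — invert S. det(S) = 10·2.9167 - (-2.6667)² = 22.0556.
  S^{-1} = (1/det) · [[d, -b], [-b, a]] = [[0.1322, 0.1209],
 [0.1209, 0.4534]].

Step 4 — quadratic form (x̄ - mu_0)^T · S^{-1} · (x̄ - mu_0):
  S^{-1} · (x̄ - mu_0) = (-0.5252, -1.5945),
  (x̄ - mu_0)^T · [...] = (-1)·(-0.5252) + (-3.25)·(-1.5945) = 5.7072.

Step 5 — scale by n: T² = 4 · 5.7072 = 22.8287.

T² ≈ 22.8287


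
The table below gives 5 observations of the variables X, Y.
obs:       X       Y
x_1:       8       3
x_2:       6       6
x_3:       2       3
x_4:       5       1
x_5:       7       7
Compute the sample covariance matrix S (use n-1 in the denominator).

Step 1 — column means:
  mean(X) = (8 + 6 + 2 + 5 + 7) / 5 = 28/5 = 5.6
  mean(Y) = (3 + 6 + 3 + 1 + 7) / 5 = 20/5 = 4

Step 2 — sample covariance S[i,j] = (1/(n-1)) · Σ_k (x_{k,i} - mean_i) · (x_{k,j} - mean_j), with n-1 = 4.
  S[X,X] = ((2.4)·(2.4) + (0.4)·(0.4) + (-3.6)·(-3.6) + (-0.6)·(-0.6) + (1.4)·(1.4)) / 4 = 21.2/4 = 5.3
  S[X,Y] = ((2.4)·(-1) + (0.4)·(2) + (-3.6)·(-1) + (-0.6)·(-3) + (1.4)·(3)) / 4 = 8/4 = 2
  S[Y,Y] = ((-1)·(-1) + (2)·(2) + (-1)·(-1) + (-3)·(-3) + (3)·(3)) / 4 = 24/4 = 6

S is symmetric (S[j,i] = S[i,j]). Assembling:

S = [[5.3, 2],
 [2, 6]]


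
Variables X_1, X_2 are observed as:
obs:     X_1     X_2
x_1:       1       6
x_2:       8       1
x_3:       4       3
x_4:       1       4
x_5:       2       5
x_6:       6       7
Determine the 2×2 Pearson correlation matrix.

Step 1 — column means:
  mean(X_1) = (1 + 8 + 4 + 1 + 2 + 6) / 6 = 22/6 = 3.6667
  mean(X_2) = (6 + 1 + 3 + 4 + 5 + 7) / 6 = 26/6 = 4.3333

Step 2 — sample variances and covariances s[i,j] = (1/(n-1)) · Σ_k (x_{k,i} - mean_i) · (x_{k,j} - mean_j), with n-1 = 5:
  s[X_1,X_1] = ((-2.6667)·(-2.6667) + (4.3333)·(4.3333) + (0.3333)·(0.3333) + (-2.6667)·(-2.6667) + (-1.6667)·(-1.6667) + (2.3333)·(2.3333)) / 5 = 41.3333/5 = 8.2667
  s[X_1,X_2] = ((-2.6667)·(1.6667) + (4.3333)·(-3.3333) + (0.3333)·(-1.3333) + (-2.6667)·(-0.3333) + (-1.6667)·(0.6667) + (2.3333)·(2.6667)) / 5 = -13.3333/5 = -2.6667
  s[X_2,X_2] = ((1.6667)·(1.6667) + (-3.3333)·(-3.3333) + (-1.3333)·(-1.3333) + (-0.3333)·(-0.3333) + (0.6667)·(0.6667) + (2.6667)·(2.6667)) / 5 = 23.3333/5 = 4.6667
  Sample standard deviations s_i = √(s[i,i]):
  s(X_1) = √(8.2667) = 2.8752
  s(X_2) = √(4.6667) = 2.1602

Step 3 — r_{ij} = s_{ij} / (s_i · s_j):
  r[X_1,X_1] = 1 (diagonal).
  r[X_1,X_2] = -2.6667 / (2.8752 · 2.1602) = -2.6667 / 6.2111 = -0.4293
  r[X_2,X_2] = 1 (diagonal).

R is symmetric with unit diagonal. Assembling:

R = [[1, -0.4293],
 [-0.4293, 1]]


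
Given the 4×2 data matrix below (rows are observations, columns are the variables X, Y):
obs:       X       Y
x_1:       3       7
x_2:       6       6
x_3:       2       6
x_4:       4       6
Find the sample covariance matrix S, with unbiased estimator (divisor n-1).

Step 1 — column means:
  mean(X) = (3 + 6 + 2 + 4) / 4 = 15/4 = 3.75
  mean(Y) = (7 + 6 + 6 + 6) / 4 = 25/4 = 6.25

Step 2 — sample covariance S[i,j] = (1/(n-1)) · Σ_k (x_{k,i} - mean_i) · (x_{k,j} - mean_j), with n-1 = 3.
  S[X,X] = ((-0.75)·(-0.75) + (2.25)·(2.25) + (-1.75)·(-1.75) + (0.25)·(0.25)) / 3 = 8.75/3 = 2.9167
  S[X,Y] = ((-0.75)·(0.75) + (2.25)·(-0.25) + (-1.75)·(-0.25) + (0.25)·(-0.25)) / 3 = -0.75/3 = -0.25
  S[Y,Y] = ((0.75)·(0.75) + (-0.25)·(-0.25) + (-0.25)·(-0.25) + (-0.25)·(-0.25)) / 3 = 0.75/3 = 0.25

S is symmetric (S[j,i] = S[i,j]). Assembling:

S = [[2.9167, -0.25],
 [-0.25, 0.25]]


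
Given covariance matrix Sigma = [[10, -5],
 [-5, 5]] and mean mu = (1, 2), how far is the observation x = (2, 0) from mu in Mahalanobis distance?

Step 1 — centre the observation: (x - mu) = (1, -2).

Step 2 — invert Sigma. det(Sigma) = 10·5 - (-5)² = 25.
  Sigma^{-1} = (1/det) · [[d, -b], [-b, a]] = [[0.2, 0.2],
 [0.2, 0.4]].

Step 3 — form the quadratic (x - mu)^T · Sigma^{-1} · (x - mu):
  Sigma^{-1} · (x - mu) = (-0.2, -0.6).
  (x - mu)^T · [Sigma^{-1} · (x - mu)] = (1)·(-0.2) + (-2)·(-0.6) = 1.

Step 4 — take square root: d = √(1) ≈ 1.

d(x, mu) = √(1) ≈ 1


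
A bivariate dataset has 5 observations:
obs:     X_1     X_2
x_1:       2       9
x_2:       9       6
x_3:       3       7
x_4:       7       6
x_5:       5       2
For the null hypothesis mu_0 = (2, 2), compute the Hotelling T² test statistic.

Step 1 — sample mean vector:
  mean(X_1) = (2 + 9 + 3 + 7 + 5) / 5 = 26/5 = 5.2
  mean(X_2) = (9 + 6 + 7 + 6 + 2) / 5 = 30/5 = 6
  x̄ = (5.2, 6),  deviation x̄ - mu_0 = (5.2, 6) - (2, 2) = (3.2, 4).

Step 2 — sample covariance matrix, S[i,j] = (1/(n-1)) · Σ_k (x_{k,i} - mean_i) · (x_{k,j} - mean_j), divisor n-1 = 4:
  S[X_1,X_1] = ((-3.2)·(-3.2) + (3.8)·(3.8) + (-2.2)·(-2.2) + (1.8)·(1.8) + (-0.2)·(-0.2)) / 4 = 32.8/4 = 8.2
  S[X_1,X_2] = ((-3.2)·(3) + (3.8)·(0) + (-2.2)·(1) + (1.8)·(0) + (-0.2)·(-4)) / 4 = -11/4 = -2.75
  S[X_2,X_2] = ((3)·(3) + (0)·(0) + (1)·(1) + (0)·(0) + (-4)·(-4)) / 4 = 26/4 = 6.5
  S = [[8.2, -2.75],
 [-2.75, 6.5]].

Step 3 — invert S. det(S) = 8.2·6.5 - (-2.75)² = 45.7375.
  S^{-1} = (1/det) · [[d, -b], [-b, a]] = [[0.1421, 0.0601],
 [0.0601, 0.1793]].

Step 4 — quadratic form (x̄ - mu_0)^T · S^{-1} · (x̄ - mu_0):
  S^{-1} · (x̄ - mu_0) = (0.6953, 0.9095),
  (x̄ - mu_0)^T · [...] = (3.2)·(0.6953) + (4)·(0.9095) = 5.863.

Step 5 — scale by n: T² = 5 · 5.863 = 29.3151.

T² ≈ 29.3151


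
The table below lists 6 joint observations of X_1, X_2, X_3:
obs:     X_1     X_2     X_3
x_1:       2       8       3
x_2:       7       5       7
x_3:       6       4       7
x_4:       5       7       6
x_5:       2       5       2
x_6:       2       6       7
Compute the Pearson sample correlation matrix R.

Step 1 — column means:
  mean(X_1) = (2 + 7 + 6 + 5 + 2 + 2) / 6 = 24/6 = 4
  mean(X_2) = (8 + 5 + 4 + 7 + 5 + 6) / 6 = 35/6 = 5.8333
  mean(X_3) = (3 + 7 + 7 + 6 + 2 + 7) / 6 = 32/6 = 5.3333

Step 2 — sample variances and covariances s[i,j] = (1/(n-1)) · Σ_k (x_{k,i} - mean_i) · (x_{k,j} - mean_j), with n-1 = 5:
  s[X_1,X_1] = ((-2)·(-2) + (3)·(3) + (2)·(2) + (1)·(1) + (-2)·(-2) + (-2)·(-2)) / 5 = 26/5 = 5.2
  s[X_1,X_2] = ((-2)·(2.1667) + (3)·(-0.8333) + (2)·(-1.8333) + (1)·(1.1667) + (-2)·(-0.8333) + (-2)·(0.1667)) / 5 = -8/5 = -1.6
  s[X_1,X_3] = ((-2)·(-2.3333) + (3)·(1.6667) + (2)·(1.6667) + (1)·(0.6667) + (-2)·(-3.3333) + (-2)·(1.6667)) / 5 = 17/5 = 3.4
  s[X_2,X_2] = ((2.1667)·(2.1667) + (-0.8333)·(-0.8333) + (-1.8333)·(-1.8333) + (1.1667)·(1.1667) + (-0.8333)·(-0.8333) + (0.1667)·(0.1667)) / 5 = 10.8333/5 = 2.1667
  s[X_2,X_3] = ((2.1667)·(-2.3333) + (-0.8333)·(1.6667) + (-1.8333)·(1.6667) + (1.1667)·(0.6667) + (-0.8333)·(-3.3333) + (0.1667)·(1.6667)) / 5 = -5.6667/5 = -1.1333
  s[X_3,X_3] = ((-2.3333)·(-2.3333) + (1.6667)·(1.6667) + (1.6667)·(1.6667) + (0.6667)·(0.6667) + (-3.3333)·(-3.3333) + (1.6667)·(1.6667)) / 5 = 25.3333/5 = 5.0667
  Sample standard deviations s_i = √(s[i,i]):
  s(X_1) = √(5.2) = 2.2804
  s(X_2) = √(2.1667) = 1.472
  s(X_3) = √(5.0667) = 2.2509

Step 3 — r_{ij} = s_{ij} / (s_i · s_j):
  r[X_1,X_1] = 1 (diagonal).
  r[X_1,X_2] = -1.6 / (2.2804 · 1.472) = -1.6 / 3.3566 = -0.4767
  r[X_1,X_3] = 3.4 / (2.2804 · 2.2509) = 3.4 / 5.1329 = 0.6624
  r[X_2,X_2] = 1 (diagonal).
  r[X_2,X_3] = -1.1333 / (1.472 · 2.2509) = -1.1333 / 3.3133 = -0.3421
  r[X_3,X_3] = 1 (diagonal).

R is symmetric with unit diagonal. Assembling:

R = [[1, -0.4767, 0.6624],
 [-0.4767, 1, -0.3421],
 [0.6624, -0.3421, 1]]


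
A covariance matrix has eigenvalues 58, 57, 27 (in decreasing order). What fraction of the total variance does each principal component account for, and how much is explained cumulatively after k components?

Step 1 — total variance = trace(Sigma) = Σ λ_i = 58 + 57 + 27 = 142.

Step 2 — fraction explained by component i = λ_i / Σ λ:
  PC1: 58/142 = 0.4085
  PC2: 57/142 = 0.4014
  PC3: 27/142 = 0.1901

Step 3 — cumulative fraction after k components = (λ_1 + ... + λ_k) / Σ λ:
  k = 1: 58/142 = 0.4085
  k = 2: (58 + 57)/142 = 115/142 = 0.8099
  k = 3: (58 + 57 + 27)/142 = 142/142 = 1

Summary (fraction, with percent):

explained: PC1 0.4085 (40.85%), PC2 0.4014 (40.14%), PC3 0.1901 (19.01%);  cumulative: 0.4085, 0.8099, 1


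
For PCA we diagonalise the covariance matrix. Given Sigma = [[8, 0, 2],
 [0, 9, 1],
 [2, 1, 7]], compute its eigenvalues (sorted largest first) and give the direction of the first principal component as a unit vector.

Step 1 — characteristic polynomial p(λ) = det(λI - Sigma) = λ³ - tr·λ² + c_1·λ - det, where tr = trace, c_1 = sum of the principal 2×2 minors, det = det(Sigma):
  tr = 8 + 9 + 7 = 24,
  c_1 = (8·9 - (0)²) + (8·7 - (2)²) + (9·7 - (1)²) = 72 + 52 + 62 = 186,
  det = 8·(9·7 - (1)²) - (0)·((0)·7 - (1)·(2)) + (2)·((0)·(1) - 9·(2)) = 8·(62) - (0)·(-2) + (2)·(-18) = 460.
  So p(λ) = λ³ - 24λ² + 186λ - 460.
Step 2 — look for an integer root (rational root theorem: any rational root is an integer divisor of 460). Testing λ = 10:
  p(10) = 1000 - 2400 + 1860 - 460 = 0  ✓
  Dividing out (λ - 10): p(λ) = (λ - 10)(λ² - 14λ + 46).
Step 3 — remaining eigenvalues from the quadratic λ² - 14λ + 46 = 0:
  Δ = 14² - 4·46 = 196 - 184 = 12,  λ = (14 ± √12)/2 = (14 ± 3.4641)/2 ≈ 8.7321 or 5.2679.
  Sorted: λ_1 = 10,  λ_2 = 8.7321,  λ_3 = 5.2679  (check: sum = 24 = tr ✓).

Step 4 — unit eigenvector for λ_1 = 10: v spans the null space of (Sigma - λ_1 I), whose rows are
  r_1 = (-2, 0, 2),  r_2 = (0, -1, 1),  r_3 = (2, 1, -3).
  v is orthogonal to every row, so take v ∝ r_1 × r_2 = ((0)·(1) - (2)·(-1), (2)·(0) - (-2)·(1), (-2)·(-1) - (0)·(0)) = (2, 2, 2).
  Rescale (divide by 2): u = (1, 1, 1).
  ||u|| = √((1)² + (1)² + (1)²) = √(3) ≈ 1.7321,  v_1 = u/||u|| ≈ (0.5774, 0.5774, 0.5774) (||v_1|| = 1).

λ_1 = 10,  λ_2 = 8.7321,  λ_3 = 5.2679;  v_1 ≈ (0.5774, 0.5774, 0.5774)


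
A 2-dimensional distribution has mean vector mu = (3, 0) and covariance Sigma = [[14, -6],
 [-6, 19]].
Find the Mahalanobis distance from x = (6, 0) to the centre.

Step 1 — centre the observation: (x - mu) = (3, 0).

Step 2 — invert Sigma. det(Sigma) = 14·19 - (-6)² = 230.
  Sigma^{-1} = (1/det) · [[d, -b], [-b, a]] = [[0.0826, 0.0261],
 [0.0261, 0.0609]].

Step 3 — form the quadratic (x - mu)^T · Sigma^{-1} · (x - mu):
  Sigma^{-1} · (x - mu) = (0.2478, 0.0783).
  (x - mu)^T · [Sigma^{-1} · (x - mu)] = (3)·(0.2478) + (0)·(0.0783) = 0.7435.

Step 4 — take square root: d = √(0.7435) ≈ 0.8623.

d(x, mu) = √(0.7435) ≈ 0.8623


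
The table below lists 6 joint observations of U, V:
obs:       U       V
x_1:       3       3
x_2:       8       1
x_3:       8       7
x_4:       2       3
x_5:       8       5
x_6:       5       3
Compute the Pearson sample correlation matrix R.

Step 1 — column means:
  mean(U) = (3 + 8 + 8 + 2 + 8 + 5) / 6 = 34/6 = 5.6667
  mean(V) = (3 + 1 + 7 + 3 + 5 + 3) / 6 = 22/6 = 3.6667

Step 2 — sample variances and covariances s[i,j] = (1/(n-1)) · Σ_k (x_{k,i} - mean_i) · (x_{k,j} - mean_j), with n-1 = 5:
  s[U,U] = ((-2.6667)·(-2.6667) + (2.3333)·(2.3333) + (2.3333)·(2.3333) + (-3.6667)·(-3.6667) + (2.3333)·(2.3333) + (-0.6667)·(-0.6667)) / 5 = 37.3333/5 = 7.4667
  s[U,V] = ((-2.6667)·(-0.6667) + (2.3333)·(-2.6667) + (2.3333)·(3.3333) + (-3.6667)·(-0.6667) + (2.3333)·(1.3333) + (-0.6667)·(-0.6667)) / 5 = 9.3333/5 = 1.8667
  s[V,V] = ((-0.6667)·(-0.6667) + (-2.6667)·(-2.6667) + (3.3333)·(3.3333) + (-0.6667)·(-0.6667) + (1.3333)·(1.3333) + (-0.6667)·(-0.6667)) / 5 = 21.3333/5 = 4.2667
  Sample standard deviations s_i = √(s[i,i]):
  s(U) = √(7.4667) = 2.7325
  s(V) = √(4.2667) = 2.0656

Step 3 — r_{ij} = s_{ij} / (s_i · s_j):
  r[U,U] = 1 (diagonal).
  r[U,V] = 1.8667 / (2.7325 · 2.0656) = 1.8667 / 5.6443 = 0.3307
  r[V,V] = 1 (diagonal).

R is symmetric with unit diagonal. Assembling:

R = [[1, 0.3307],
 [0.3307, 1]]


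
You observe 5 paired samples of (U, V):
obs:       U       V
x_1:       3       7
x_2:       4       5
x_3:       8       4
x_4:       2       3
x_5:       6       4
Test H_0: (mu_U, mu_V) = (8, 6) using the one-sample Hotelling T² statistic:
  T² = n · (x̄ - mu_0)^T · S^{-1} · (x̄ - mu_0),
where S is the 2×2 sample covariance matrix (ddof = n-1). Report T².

Step 1 — sample mean vector:
  mean(U) = (3 + 4 + 8 + 2 + 6) / 5 = 23/5 = 4.6
  mean(V) = (7 + 5 + 4 + 3 + 4) / 5 = 23/5 = 4.6
  x̄ = (4.6, 4.6),  deviation x̄ - mu_0 = (4.6, 4.6) - (8, 6) = (-3.4, -1.4).

Step 2 — sample covariance matrix, S[i,j] = (1/(n-1)) · Σ_k (x_{k,i} - mean_i) · (x_{k,j} - mean_j), divisor n-1 = 4:
  S[U,U] = ((-1.6)·(-1.6) + (-0.6)·(-0.6) + (3.4)·(3.4) + (-2.6)·(-2.6) + (1.4)·(1.4)) / 4 = 23.2/4 = 5.8
  S[U,V] = ((-1.6)·(2.4) + (-0.6)·(0.4) + (3.4)·(-0.6) + (-2.6)·(-1.6) + (1.4)·(-0.6)) / 4 = -2.8/4 = -0.7
  S[V,V] = ((2.4)·(2.4) + (0.4)·(0.4) + (-0.6)·(-0.6) + (-1.6)·(-1.6) + (-0.6)·(-0.6)) / 4 = 9.2/4 = 2.3
  S = [[5.8, -0.7],
 [-0.7, 2.3]].

Step 3 — invert S. det(S) = 5.8·2.3 - (-0.7)² = 12.85.
  S^{-1} = (1/det) · [[d, -b], [-b, a]] = [[0.179, 0.0545],
 [0.0545, 0.4514]].

Step 4 — quadratic form (x̄ - mu_0)^T · S^{-1} · (x̄ - mu_0):
  S^{-1} · (x̄ - mu_0) = (-0.6848, -0.8171),
  (x̄ - mu_0)^T · [...] = (-3.4)·(-0.6848) + (-1.4)·(-0.8171) = 3.4724.

Step 5 — scale by n: T² = 5 · 3.4724 = 17.3619.

T² ≈ 17.3619


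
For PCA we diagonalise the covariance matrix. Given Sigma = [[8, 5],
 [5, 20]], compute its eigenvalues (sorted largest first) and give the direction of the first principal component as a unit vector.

Step 1 — characteristic polynomial of 2×2 Sigma:
  det(Sigma - λI) = λ² - trace · λ + det = 0.
  trace = 8 + 20 = 28, det = 8·20 - (5)² = 135.
Step 2 — discriminant:
  Δ = trace² - 4·det = 784 - 540 = 244.
Step 3 — eigenvalues:
  λ = (trace ± √Δ)/2 = (28 ± 15.6205)/2,
  λ_1 = 21.8102,  λ_2 = 6.1898.

Step 4 — unit eigenvector for λ_1: solve (Sigma - λ_1 I)v = 0. First row:
  (8 - 21.8102)·v_x + (5)·v_y = 0, i.e. (-13.8102)·v_x + (5)·v_y = 0,
  so v ∝ (b, λ_1 - a) = (5, 13.8102) = u.
  ||u|| = √((5)² + (13.8102)²) = √(215.723) ≈ 14.6875,
  v_1 = u/||u|| ≈ (0.3404, 0.9403) (||v_1|| = 1).

λ_1 = 21.8102,  λ_2 = 6.1898;  v_1 ≈ (0.3404, 0.9403)


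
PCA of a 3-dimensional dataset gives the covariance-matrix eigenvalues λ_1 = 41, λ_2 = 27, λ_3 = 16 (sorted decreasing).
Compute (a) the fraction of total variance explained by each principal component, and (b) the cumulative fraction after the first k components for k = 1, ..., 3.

Step 1 — total variance = trace(Sigma) = Σ λ_i = 41 + 27 + 16 = 84.

Step 2 — fraction explained by component i = λ_i / Σ λ:
  PC1: 41/84 = 0.4881
  PC2: 27/84 = 0.3214
  PC3: 16/84 = 0.1905

Step 3 — cumulative fraction after k components = (λ_1 + ... + λ_k) / Σ λ:
  k = 1: 41/84 = 0.4881
  k = 2: (41 + 27)/84 = 68/84 = 0.8095
  k = 3: (41 + 27 + 16)/84 = 84/84 = 1

Summary (fraction, with percent):

explained: PC1 0.4881 (48.81%), PC2 0.3214 (32.14%), PC3 0.1905 (19.05%);  cumulative: 0.4881, 0.8095, 1


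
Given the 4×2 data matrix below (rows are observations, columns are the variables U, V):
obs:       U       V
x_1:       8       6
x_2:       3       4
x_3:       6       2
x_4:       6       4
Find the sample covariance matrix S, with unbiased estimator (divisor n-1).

Step 1 — column means:
  mean(U) = (8 + 3 + 6 + 6) / 4 = 23/4 = 5.75
  mean(V) = (6 + 4 + 2 + 4) / 4 = 16/4 = 4

Step 2 — sample covariance S[i,j] = (1/(n-1)) · Σ_k (x_{k,i} - mean_i) · (x_{k,j} - mean_j), with n-1 = 3.
  S[U,U] = ((2.25)·(2.25) + (-2.75)·(-2.75) + (0.25)·(0.25) + (0.25)·(0.25)) / 3 = 12.75/3 = 4.25
  S[U,V] = ((2.25)·(2) + (-2.75)·(0) + (0.25)·(-2) + (0.25)·(0)) / 3 = 4/3 = 1.3333
  S[V,V] = ((2)·(2) + (0)·(0) + (-2)·(-2) + (0)·(0)) / 3 = 8/3 = 2.6667

S is symmetric (S[j,i] = S[i,j]). Assembling:

S = [[4.25, 1.3333],
 [1.3333, 2.6667]]


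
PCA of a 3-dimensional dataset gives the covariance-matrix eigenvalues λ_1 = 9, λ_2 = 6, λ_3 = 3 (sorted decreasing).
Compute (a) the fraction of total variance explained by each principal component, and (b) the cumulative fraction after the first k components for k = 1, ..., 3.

Step 1 — total variance = trace(Sigma) = Σ λ_i = 9 + 6 + 3 = 18.

Step 2 — fraction explained by component i = λ_i / Σ λ:
  PC1: 9/18 = 0.5
  PC2: 6/18 = 0.3333
  PC3: 3/18 = 0.1667

Step 3 — cumulative fraction after k components = (λ_1 + ... + λ_k) / Σ λ:
  k = 1: 9/18 = 0.5
  k = 2: (9 + 6)/18 = 15/18 = 0.8333
  k = 3: (9 + 6 + 3)/18 = 18/18 = 1

Summary (fraction, with percent):

explained: PC1 0.5 (50%), PC2 0.3333 (33.33%), PC3 0.1667 (16.67%);  cumulative: 0.5, 0.8333, 1


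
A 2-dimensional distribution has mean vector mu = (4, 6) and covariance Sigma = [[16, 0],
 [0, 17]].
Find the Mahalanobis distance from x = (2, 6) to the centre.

Step 1 — centre the observation: (x - mu) = (-2, 0).

Step 2 — invert Sigma. det(Sigma) = 16·17 - (0)² = 272.
  Sigma^{-1} = (1/det) · [[d, -b], [-b, a]] = [[0.0625, 0],
 [0, 0.0588]].

Step 3 — form the quadratic (x - mu)^T · Sigma^{-1} · (x - mu):
  Sigma^{-1} · (x - mu) = (-0.125, 0).
  (x - mu)^T · [Sigma^{-1} · (x - mu)] = (-2)·(-0.125) + (0)·(0) = 0.25.

Step 4 — take square root: d = √(0.25) ≈ 0.5.

d(x, mu) = √(0.25) ≈ 0.5


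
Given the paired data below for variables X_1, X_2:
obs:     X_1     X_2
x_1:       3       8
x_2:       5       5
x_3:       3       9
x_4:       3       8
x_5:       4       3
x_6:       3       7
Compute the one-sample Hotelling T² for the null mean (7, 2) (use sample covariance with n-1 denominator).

Step 1 — sample mean vector:
  mean(X_1) = (3 + 5 + 3 + 3 + 4 + 3) / 6 = 21/6 = 3.5
  mean(X_2) = (8 + 5 + 9 + 8 + 3 + 7) / 6 = 40/6 = 6.6667
  x̄ = (3.5, 6.6667),  deviation x̄ - mu_0 = (3.5, 6.6667) - (7, 2) = (-3.5, 4.6667).

Step 2 — sample covariance matrix, S[i,j] = (1/(n-1)) · Σ_k (x_{k,i} - mean_i) · (x_{k,j} - mean_j), divisor n-1 = 5:
  S[X_1,X_1] = ((-0.5)·(-0.5) + (1.5)·(1.5) + (-0.5)·(-0.5) + (-0.5)·(-0.5) + (0.5)·(0.5) + (-0.5)·(-0.5)) / 5 = 3.5/5 = 0.7
  S[X_1,X_2] = ((-0.5)·(1.3333) + (1.5)·(-1.6667) + (-0.5)·(2.3333) + (-0.5)·(1.3333) + (0.5)·(-3.6667) + (-0.5)·(0.3333)) / 5 = -7/5 = -1.4
  S[X_2,X_2] = ((1.3333)·(1.3333) + (-1.6667)·(-1.6667) + (2.3333)·(2.3333) + (1.3333)·(1.3333) + (-3.6667)·(-3.6667) + (0.3333)·(0.3333)) / 5 = 25.3333/5 = 5.0667
  S = [[0.7, -1.4],
 [-1.4, 5.0667]].

Step 3 — invert S. det(S) = 0.7·5.0667 - (-1.4)² = 1.5867.
  S^{-1} = (1/det) · [[d, -b], [-b, a]] = [[3.1933, 0.8824],
 [0.8824, 0.4412]].

Step 4 — quadratic form (x̄ - mu_0)^T · S^{-1} · (x̄ - mu_0):
  S^{-1} · (x̄ - mu_0) = (-7.0588, -1.0294),
  (x̄ - mu_0)^T · [...] = (-3.5)·(-7.0588) + (4.6667)·(-1.0294) = 19.902.

Step 5 — scale by n: T² = 6 · 19.902 = 119.4118.

T² ≈ 119.4118


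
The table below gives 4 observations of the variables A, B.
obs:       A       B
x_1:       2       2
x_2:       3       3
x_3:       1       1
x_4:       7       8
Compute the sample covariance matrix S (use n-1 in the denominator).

Step 1 — column means:
  mean(A) = (2 + 3 + 1 + 7) / 4 = 13/4 = 3.25
  mean(B) = (2 + 3 + 1 + 8) / 4 = 14/4 = 3.5

Step 2 — sample covariance S[i,j] = (1/(n-1)) · Σ_k (x_{k,i} - mean_i) · (x_{k,j} - mean_j), with n-1 = 3.
  S[A,A] = ((-1.25)·(-1.25) + (-0.25)·(-0.25) + (-2.25)·(-2.25) + (3.75)·(3.75)) / 3 = 20.75/3 = 6.9167
  S[A,B] = ((-1.25)·(-1.5) + (-0.25)·(-0.5) + (-2.25)·(-2.5) + (3.75)·(4.5)) / 3 = 24.5/3 = 8.1667
  S[B,B] = ((-1.5)·(-1.5) + (-0.5)·(-0.5) + (-2.5)·(-2.5) + (4.5)·(4.5)) / 3 = 29/3 = 9.6667

S is symmetric (S[j,i] = S[i,j]). Assembling:

S = [[6.9167, 8.1667],
 [8.1667, 9.6667]]


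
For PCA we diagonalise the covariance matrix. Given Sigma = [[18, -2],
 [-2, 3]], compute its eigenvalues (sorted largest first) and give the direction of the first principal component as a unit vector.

Step 1 — characteristic polynomial of 2×2 Sigma:
  det(Sigma - λI) = λ² - trace · λ + det = 0.
  trace = 18 + 3 = 21, det = 18·3 - (-2)² = 50.
Step 2 — discriminant:
  Δ = trace² - 4·det = 441 - 200 = 241.
Step 3 — eigenvalues:
  λ = (trace ± √Δ)/2 = (21 ± 15.5242)/2,
  λ_1 = 18.2621,  λ_2 = 2.7379.

Step 4 — unit eigenvector for λ_1: solve (Sigma - λ_1 I)v = 0. First row:
  (18 - 18.2621)·v_x + (-2)·v_y = 0, i.e. (-0.2621)·v_x + (-2)·v_y = 0,
  so v ∝ (b, λ_1 - a) = (-2, 0.2621); multiply by -1 so the first entry is positive: u = (2, -0.2621).
  ||u|| = √((2)² + (-0.2621)²) = √(4.0687) ≈ 2.0171,
  v_1 = u/||u|| ≈ (0.9915, -0.1299) (||v_1|| = 1).

λ_1 = 18.2621,  λ_2 = 2.7379;  v_1 ≈ (0.9915, -0.1299)


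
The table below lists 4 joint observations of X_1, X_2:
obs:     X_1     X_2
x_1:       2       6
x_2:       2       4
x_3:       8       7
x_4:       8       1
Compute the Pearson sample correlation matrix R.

Step 1 — column means:
  mean(X_1) = (2 + 2 + 8 + 8) / 4 = 20/4 = 5
  mean(X_2) = (6 + 4 + 7 + 1) / 4 = 18/4 = 4.5

Step 2 — sample variances and covariances s[i,j] = (1/(n-1)) · Σ_k (x_{k,i} - mean_i) · (x_{k,j} - mean_j), with n-1 = 3:
  s[X_1,X_1] = ((-3)·(-3) + (-3)·(-3) + (3)·(3) + (3)·(3)) / 3 = 36/3 = 12
  s[X_1,X_2] = ((-3)·(1.5) + (-3)·(-0.5) + (3)·(2.5) + (3)·(-3.5)) / 3 = -6/3 = -2
  s[X_2,X_2] = ((1.5)·(1.5) + (-0.5)·(-0.5) + (2.5)·(2.5) + (-3.5)·(-3.5)) / 3 = 21/3 = 7
  Sample standard deviations s_i = √(s[i,i]):
  s(X_1) = √(12) = 3.4641
  s(X_2) = √(7) = 2.6458

Step 3 — r_{ij} = s_{ij} / (s_i · s_j):
  r[X_1,X_1] = 1 (diagonal).
  r[X_1,X_2] = -2 / (3.4641 · 2.6458) = -2 / 9.1652 = -0.2182
  r[X_2,X_2] = 1 (diagonal).

R is symmetric with unit diagonal. Assembling:

R = [[1, -0.2182],
 [-0.2182, 1]]


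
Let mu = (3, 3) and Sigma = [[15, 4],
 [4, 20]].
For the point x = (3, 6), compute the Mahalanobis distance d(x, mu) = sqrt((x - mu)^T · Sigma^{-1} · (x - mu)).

Step 1 — centre the observation: (x - mu) = (0, 3).

Step 2 — invert Sigma. det(Sigma) = 15·20 - (4)² = 284.
  Sigma^{-1} = (1/det) · [[d, -b], [-b, a]] = [[0.0704, -0.0141],
 [-0.0141, 0.0528]].

Step 3 — form the quadratic (x - mu)^T · Sigma^{-1} · (x - mu):
  Sigma^{-1} · (x - mu) = (-0.0423, 0.1585).
  (x - mu)^T · [Sigma^{-1} · (x - mu)] = (0)·(-0.0423) + (3)·(0.1585) = 0.4754.

Step 4 — take square root: d = √(0.4754) ≈ 0.6895.

d(x, mu) = √(0.4754) ≈ 0.6895


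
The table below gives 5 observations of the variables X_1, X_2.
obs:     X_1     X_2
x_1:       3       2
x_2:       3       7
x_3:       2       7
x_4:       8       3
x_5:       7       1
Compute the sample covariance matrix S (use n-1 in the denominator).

Step 1 — column means:
  mean(X_1) = (3 + 3 + 2 + 8 + 7) / 5 = 23/5 = 4.6
  mean(X_2) = (2 + 7 + 7 + 3 + 1) / 5 = 20/5 = 4

Step 2 — sample covariance S[i,j] = (1/(n-1)) · Σ_k (x_{k,i} - mean_i) · (x_{k,j} - mean_j), with n-1 = 4.
  S[X_1,X_1] = ((-1.6)·(-1.6) + (-1.6)·(-1.6) + (-2.6)·(-2.6) + (3.4)·(3.4) + (2.4)·(2.4)) / 4 = 29.2/4 = 7.3
  S[X_1,X_2] = ((-1.6)·(-2) + (-1.6)·(3) + (-2.6)·(3) + (3.4)·(-1) + (2.4)·(-3)) / 4 = -20/4 = -5
  S[X_2,X_2] = ((-2)·(-2) + (3)·(3) + (3)·(3) + (-1)·(-1) + (-3)·(-3)) / 4 = 32/4 = 8

S is symmetric (S[j,i] = S[i,j]). Assembling:

S = [[7.3, -5],
 [-5, 8]]


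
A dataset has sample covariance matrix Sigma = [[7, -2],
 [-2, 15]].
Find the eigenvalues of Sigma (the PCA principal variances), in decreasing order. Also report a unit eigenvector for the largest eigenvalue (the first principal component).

Step 1 — characteristic polynomial of 2×2 Sigma:
  det(Sigma - λI) = λ² - trace · λ + det = 0.
  trace = 7 + 15 = 22, det = 7·15 - (-2)² = 101.
Step 2 — discriminant:
  Δ = trace² - 4·det = 484 - 404 = 80.
Step 3 — eigenvalues:
  λ = (trace ± √Δ)/2 = (22 ± 8.9443)/2,
  λ_1 = 15.4721,  λ_2 = 6.5279.

Step 4 — unit eigenvector for λ_1: solve (Sigma - λ_1 I)v = 0. First row:
  (7 - 15.4721)·v_x + (-2)·v_y = 0, i.e. (-8.4721)·v_x + (-2)·v_y = 0,
  so v ∝ (b, λ_1 - a) = (-2, 8.4721); multiply by -1 so the first entry is positive: u = (2, -8.4721).
  ||u|| = √((2)² + (-8.4721)²) = √(75.7771) ≈ 8.705,
  v_1 = u/||u|| ≈ (0.2298, -0.9732) (||v_1|| = 1).

λ_1 = 15.4721,  λ_2 = 6.5279;  v_1 ≈ (0.2298, -0.9732)


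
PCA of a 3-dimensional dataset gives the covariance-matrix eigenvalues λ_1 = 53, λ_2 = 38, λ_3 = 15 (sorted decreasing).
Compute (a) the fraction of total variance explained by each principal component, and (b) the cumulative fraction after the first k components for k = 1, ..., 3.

Step 1 — total variance = trace(Sigma) = Σ λ_i = 53 + 38 + 15 = 106.

Step 2 — fraction explained by component i = λ_i / Σ λ:
  PC1: 53/106 = 0.5
  PC2: 38/106 = 0.3585
  PC3: 15/106 = 0.1415

Step 3 — cumulative fraction after k components = (λ_1 + ... + λ_k) / Σ λ:
  k = 1: 53/106 = 0.5
  k = 2: (53 + 38)/106 = 91/106 = 0.8585
  k = 3: (53 + 38 + 15)/106 = 106/106 = 1

Summary (fraction, with percent):

explained: PC1 0.5 (50%), PC2 0.3585 (35.85%), PC3 0.1415 (14.15%);  cumulative: 0.5, 0.8585, 1


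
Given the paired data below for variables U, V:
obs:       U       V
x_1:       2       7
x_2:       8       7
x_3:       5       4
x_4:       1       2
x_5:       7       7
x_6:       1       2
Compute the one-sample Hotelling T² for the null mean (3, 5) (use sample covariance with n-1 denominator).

Step 1 — sample mean vector:
  mean(U) = (2 + 8 + 5 + 1 + 7 + 1) / 6 = 24/6 = 4
  mean(V) = (7 + 7 + 4 + 2 + 7 + 2) / 6 = 29/6 = 4.8333
  x̄ = (4, 4.8333),  deviation x̄ - mu_0 = (4, 4.8333) - (3, 5) = (1, -0.1667).

Step 2 — sample covariance matrix, S[i,j] = (1/(n-1)) · Σ_k (x_{k,i} - mean_i) · (x_{k,j} - mean_j), divisor n-1 = 5:
  S[U,U] = ((-2)·(-2) + (4)·(4) + (1)·(1) + (-3)·(-3) + (3)·(3) + (-3)·(-3)) / 5 = 48/5 = 9.6
  S[U,V] = ((-2)·(2.1667) + (4)·(2.1667) + (1)·(-0.8333) + (-3)·(-2.8333) + (3)·(2.1667) + (-3)·(-2.8333)) / 5 = 27/5 = 5.4
  S[V,V] = ((2.1667)·(2.1667) + (2.1667)·(2.1667) + (-0.8333)·(-0.8333) + (-2.8333)·(-2.8333) + (2.1667)·(2.1667) + (-2.8333)·(-2.8333)) / 5 = 30.8333/5 = 6.1667
  S = [[9.6, 5.4],
 [5.4, 6.1667]].

Step 3 — invert S. det(S) = 9.6·6.1667 - (5.4)² = 30.04.
  S^{-1} = (1/det) · [[d, -b], [-b, a]] = [[0.2053, -0.1798],
 [-0.1798, 0.3196]].

Step 4 — quadratic form (x̄ - mu_0)^T · S^{-1} · (x̄ - mu_0):
  S^{-1} · (x̄ - mu_0) = (0.2352, -0.233),
  (x̄ - mu_0)^T · [...] = (1)·(0.2352) + (-0.1667)·(-0.233) = 0.2741.

Step 5 — scale by n: T² = 6 · 0.2741 = 1.6445.

T² ≈ 1.6445


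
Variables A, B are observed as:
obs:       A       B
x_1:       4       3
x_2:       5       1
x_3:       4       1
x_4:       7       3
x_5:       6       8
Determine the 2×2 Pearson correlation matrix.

Step 1 — column means:
  mean(A) = (4 + 5 + 4 + 7 + 6) / 5 = 26/5 = 5.2
  mean(B) = (3 + 1 + 1 + 3 + 8) / 5 = 16/5 = 3.2

Step 2 — sample variances and covariances s[i,j] = (1/(n-1)) · Σ_k (x_{k,i} - mean_i) · (x_{k,j} - mean_j), with n-1 = 4:
  s[A,A] = ((-1.2)·(-1.2) + (-0.2)·(-0.2) + (-1.2)·(-1.2) + (1.8)·(1.8) + (0.8)·(0.8)) / 4 = 6.8/4 = 1.7
  s[A,B] = ((-1.2)·(-0.2) + (-0.2)·(-2.2) + (-1.2)·(-2.2) + (1.8)·(-0.2) + (0.8)·(4.8)) / 4 = 6.8/4 = 1.7
  s[B,B] = ((-0.2)·(-0.2) + (-2.2)·(-2.2) + (-2.2)·(-2.2) + (-0.2)·(-0.2) + (4.8)·(4.8)) / 4 = 32.8/4 = 8.2
  Sample standard deviations s_i = √(s[i,i]):
  s(A) = √(1.7) = 1.3038
  s(B) = √(8.2) = 2.8636

Step 3 — r_{ij} = s_{ij} / (s_i · s_j):
  r[A,A] = 1 (diagonal).
  r[A,B] = 1.7 / (1.3038 · 2.8636) = 1.7 / 3.7336 = 0.4553
  r[B,B] = 1 (diagonal).

R is symmetric with unit diagonal. Assembling:

R = [[1, 0.4553],
 [0.4553, 1]]


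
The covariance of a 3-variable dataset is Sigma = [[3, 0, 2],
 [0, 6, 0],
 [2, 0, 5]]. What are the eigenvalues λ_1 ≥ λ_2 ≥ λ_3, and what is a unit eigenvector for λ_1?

Step 1 — characteristic polynomial p(λ) = det(λI - Sigma) = λ³ - tr·λ² + c_1·λ - det, where tr = trace, c_1 = sum of the principal 2×2 minors, det = det(Sigma):
  tr = 3 + 6 + 5 = 14,
  c_1 = (3·6 - (0)²) + (3·5 - (2)²) + (6·5 - (0)²) = 18 + 11 + 30 = 59,
  det = 3·(6·5 - (0)²) - (0)·((0)·5 - (0)·(2)) + (2)·((0)·(0) - 6·(2)) = 3·(30) - (0)·(0) + (2)·(-12) = 66.
  So p(λ) = λ³ - 14λ² + 59λ - 66.
Step 2 — look for an integer root (rational root theorem: any rational root is an integer divisor of 66). Testing λ = 6:
  p(6) = 216 - 504 + 354 - 66 = 0  ✓
  Dividing out (λ - 6): p(λ) = (λ - 6)(λ² - 8λ + 11).
Step 3 — remaining eigenvalues from the quadratic λ² - 8λ + 11 = 0:
  Δ = 8² - 4·11 = 64 - 44 = 20,  λ = (8 ± √20)/2 = (8 ± 4.4721)/2 ≈ 6.2361 or 1.7639.
  Sorted: λ_1 = 6.2361,  λ_2 = 6,  λ_3 = 1.7639  (check: sum = 14 = tr ✓).

Step 4 — unit eigenvector for λ_1 ≈ 6.2361: v spans the null space of (Sigma - λ_1 I), whose rows are
  r_1 = (-3.2361, 0, 2),  r_2 = (0, -0.2361, 0),  r_3 = (2, 0, -1.2361).
  v is orthogonal to every row, so take v ∝ r_1 × r_2 = ((0)·(0) - (2)·(-0.2361), (2)·(0) - (-3.2361)·(0), (-3.2361)·(-0.2361) - (0)·(0)) ≈ (0.4721, 0, 0.7639).
  Let u = (0.4721, 0, 0.7639).
  ||u|| = √((0.4721)² + (0)² + (0.7639)²) = √(0.8065) ≈ 0.8981,  v_1 = u/||u|| ≈ (0.5257, 0, 0.8507) (||v_1|| = 1).

λ_1 = 6.2361,  λ_2 = 6,  λ_3 = 1.7639;  v_1 ≈ (0.5257, 0, 0.8507)


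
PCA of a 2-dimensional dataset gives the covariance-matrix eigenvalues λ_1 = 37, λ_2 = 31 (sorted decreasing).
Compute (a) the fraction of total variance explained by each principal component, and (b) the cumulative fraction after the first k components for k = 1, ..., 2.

Step 1 — total variance = trace(Sigma) = Σ λ_i = 37 + 31 = 68.

Step 2 — fraction explained by component i = λ_i / Σ λ:
  PC1: 37/68 = 0.5441
  PC2: 31/68 = 0.4559

Step 3 — cumulative fraction after k components = (λ_1 + ... + λ_k) / Σ λ:
  k = 1: 37/68 = 0.5441
  k = 2: (37 + 31)/68 = 68/68 = 1

Summary (fraction, with percent):

explained: PC1 0.5441 (54.41%), PC2 0.4559 (45.59%);  cumulative: 0.5441, 1


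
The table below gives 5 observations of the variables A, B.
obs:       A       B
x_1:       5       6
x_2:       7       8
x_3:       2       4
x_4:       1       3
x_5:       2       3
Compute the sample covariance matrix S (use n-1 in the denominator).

Step 1 — column means:
  mean(A) = (5 + 7 + 2 + 1 + 2) / 5 = 17/5 = 3.4
  mean(B) = (6 + 8 + 4 + 3 + 3) / 5 = 24/5 = 4.8

Step 2 — sample covariance S[i,j] = (1/(n-1)) · Σ_k (x_{k,i} - mean_i) · (x_{k,j} - mean_j), with n-1 = 4.
  S[A,A] = ((1.6)·(1.6) + (3.6)·(3.6) + (-1.4)·(-1.4) + (-2.4)·(-2.4) + (-1.4)·(-1.4)) / 4 = 25.2/4 = 6.3
  S[A,B] = ((1.6)·(1.2) + (3.6)·(3.2) + (-1.4)·(-0.8) + (-2.4)·(-1.8) + (-1.4)·(-1.8)) / 4 = 21.4/4 = 5.35
  S[B,B] = ((1.2)·(1.2) + (3.2)·(3.2) + (-0.8)·(-0.8) + (-1.8)·(-1.8) + (-1.8)·(-1.8)) / 4 = 18.8/4 = 4.7

S is symmetric (S[j,i] = S[i,j]). Assembling:

S = [[6.3, 5.35],
 [5.35, 4.7]]


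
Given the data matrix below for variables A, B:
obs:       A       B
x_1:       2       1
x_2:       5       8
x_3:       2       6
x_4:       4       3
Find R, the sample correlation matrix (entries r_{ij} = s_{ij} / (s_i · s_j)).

Step 1 — column means:
  mean(A) = (2 + 5 + 2 + 4) / 4 = 13/4 = 3.25
  mean(B) = (1 + 8 + 6 + 3) / 4 = 18/4 = 4.5

Step 2 — sample variances and covariances s[i,j] = (1/(n-1)) · Σ_k (x_{k,i} - mean_i) · (x_{k,j} - mean_j), with n-1 = 3:
  s[A,A] = ((-1.25)·(-1.25) + (1.75)·(1.75) + (-1.25)·(-1.25) + (0.75)·(0.75)) / 3 = 6.75/3 = 2.25
  s[A,B] = ((-1.25)·(-3.5) + (1.75)·(3.5) + (-1.25)·(1.5) + (0.75)·(-1.5)) / 3 = 7.5/3 = 2.5
  s[B,B] = ((-3.5)·(-3.5) + (3.5)·(3.5) + (1.5)·(1.5) + (-1.5)·(-1.5)) / 3 = 29/3 = 9.6667
  Sample standard deviations s_i = √(s[i,i]):
  s(A) = √(2.25) = 1.5
  s(B) = √(9.6667) = 3.1091

Step 3 — r_{ij} = s_{ij} / (s_i · s_j):
  r[A,A] = 1 (diagonal).
  r[A,B] = 2.5 / (1.5 · 3.1091) = 2.5 / 4.6637 = 0.5361
  r[B,B] = 1 (diagonal).

R is symmetric with unit diagonal. Assembling:

R = [[1, 0.5361],
 [0.5361, 1]]


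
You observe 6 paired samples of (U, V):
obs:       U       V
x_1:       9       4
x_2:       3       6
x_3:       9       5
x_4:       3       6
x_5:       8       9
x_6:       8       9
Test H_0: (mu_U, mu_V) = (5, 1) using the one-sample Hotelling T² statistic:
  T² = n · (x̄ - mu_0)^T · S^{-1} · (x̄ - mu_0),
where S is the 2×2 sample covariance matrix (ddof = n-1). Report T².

Step 1 — sample mean vector:
  mean(U) = (9 + 3 + 9 + 3 + 8 + 8) / 6 = 40/6 = 6.6667
  mean(V) = (4 + 6 + 5 + 6 + 9 + 9) / 6 = 39/6 = 6.5
  x̄ = (6.6667, 6.5),  deviation x̄ - mu_0 = (6.6667, 6.5) - (5, 1) = (1.6667, 5.5).

Step 2 — sample covariance matrix, S[i,j] = (1/(n-1)) · Σ_k (x_{k,i} - mean_i) · (x_{k,j} - mean_j), divisor n-1 = 5:
  S[U,U] = ((2.3333)·(2.3333) + (-3.6667)·(-3.6667) + (2.3333)·(2.3333) + (-3.6667)·(-3.6667) + (1.3333)·(1.3333) + (1.3333)·(1.3333)) / 5 = 41.3333/5 = 8.2667
  S[U,V] = ((2.3333)·(-2.5) + (-3.6667)·(-0.5) + (2.3333)·(-1.5) + (-3.6667)·(-0.5) + (1.3333)·(2.5) + (1.3333)·(2.5)) / 5 = 1/5 = 0.2
  S[V,V] = ((-2.5)·(-2.5) + (-0.5)·(-0.5) + (-1.5)·(-1.5) + (-0.5)·(-0.5) + (2.5)·(2.5) + (2.5)·(2.5)) / 5 = 21.5/5 = 4.3
  S = [[8.2667, 0.2],
 [0.2, 4.3]].

Step 3 — invert S. det(S) = 8.2667·4.3 - (0.2)² = 35.5067.
  S^{-1} = (1/det) · [[d, -b], [-b, a]] = [[0.1211, -0.0056],
 [-0.0056, 0.2328]].

Step 4 — quadratic form (x̄ - mu_0)^T · S^{-1} · (x̄ - mu_0):
  S^{-1} · (x̄ - mu_0) = (0.1709, 1.2711),
  (x̄ - mu_0)^T · [...] = (1.6667)·(0.1709) + (5.5)·(1.2711) = 7.2759.

Step 5 — scale by n: T² = 6 · 7.2759 = 43.6557.

T² ≈ 43.6557


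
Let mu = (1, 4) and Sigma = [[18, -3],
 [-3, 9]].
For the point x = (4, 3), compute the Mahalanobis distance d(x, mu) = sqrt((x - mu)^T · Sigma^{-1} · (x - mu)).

Step 1 — centre the observation: (x - mu) = (3, -1).

Step 2 — invert Sigma. det(Sigma) = 18·9 - (-3)² = 153.
  Sigma^{-1} = (1/det) · [[d, -b], [-b, a]] = [[0.0588, 0.0196],
 [0.0196, 0.1176]].

Step 3 — form the quadratic (x - mu)^T · Sigma^{-1} · (x - mu):
  Sigma^{-1} · (x - mu) = (0.1569, -0.0588).
  (x - mu)^T · [Sigma^{-1} · (x - mu)] = (3)·(0.1569) + (-1)·(-0.0588) = 0.5294.

Step 4 — take square root: d = √(0.5294) ≈ 0.7276.

d(x, mu) = √(0.5294) ≈ 0.7276


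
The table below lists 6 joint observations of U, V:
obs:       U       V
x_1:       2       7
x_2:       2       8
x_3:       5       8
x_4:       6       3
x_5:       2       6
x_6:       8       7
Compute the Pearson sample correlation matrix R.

Step 1 — column means:
  mean(U) = (2 + 2 + 5 + 6 + 2 + 8) / 6 = 25/6 = 4.1667
  mean(V) = (7 + 8 + 8 + 3 + 6 + 7) / 6 = 39/6 = 6.5

Step 2 — sample variances and covariances s[i,j] = (1/(n-1)) · Σ_k (x_{k,i} - mean_i) · (x_{k,j} - mean_j), with n-1 = 5:
  s[U,U] = ((-2.1667)·(-2.1667) + (-2.1667)·(-2.1667) + (0.8333)·(0.8333) + (1.8333)·(1.8333) + (-2.1667)·(-2.1667) + (3.8333)·(3.8333)) / 5 = 32.8333/5 = 6.5667
  s[U,V] = ((-2.1667)·(0.5) + (-2.1667)·(1.5) + (0.8333)·(1.5) + (1.8333)·(-3.5) + (-2.1667)·(-0.5) + (3.8333)·(0.5)) / 5 = -6.5/5 = -1.3
  s[V,V] = ((0.5)·(0.5) + (1.5)·(1.5) + (1.5)·(1.5) + (-3.5)·(-3.5) + (-0.5)·(-0.5) + (0.5)·(0.5)) / 5 = 17.5/5 = 3.5
  Sample standard deviations s_i = √(s[i,i]):
  s(U) = √(6.5667) = 2.5626
  s(V) = √(3.5) = 1.8708

Step 3 — r_{ij} = s_{ij} / (s_i · s_j):
  r[U,U] = 1 (diagonal).
  r[U,V] = -1.3 / (2.5626 · 1.8708) = -1.3 / 4.7941 = -0.2712
  r[V,V] = 1 (diagonal).

R is symmetric with unit diagonal. Assembling:

R = [[1, -0.2712],
 [-0.2712, 1]]


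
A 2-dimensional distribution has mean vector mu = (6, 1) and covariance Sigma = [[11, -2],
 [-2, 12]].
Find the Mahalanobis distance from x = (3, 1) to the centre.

Step 1 — centre the observation: (x - mu) = (-3, 0).

Step 2 — invert Sigma. det(Sigma) = 11·12 - (-2)² = 128.
  Sigma^{-1} = (1/det) · [[d, -b], [-b, a]] = [[0.0938, 0.0156],
 [0.0156, 0.0859]].

Step 3 — form the quadratic (x - mu)^T · Sigma^{-1} · (x - mu):
  Sigma^{-1} · (x - mu) = (-0.2812, -0.0469).
  (x - mu)^T · [Sigma^{-1} · (x - mu)] = (-3)·(-0.2812) + (0)·(-0.0469) = 0.8438.

Step 4 — take square root: d = √(0.8438) ≈ 0.9186.

d(x, mu) = √(0.8438) ≈ 0.9186


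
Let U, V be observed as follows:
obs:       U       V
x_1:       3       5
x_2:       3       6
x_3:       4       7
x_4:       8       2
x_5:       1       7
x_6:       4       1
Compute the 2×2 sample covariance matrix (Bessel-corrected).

Step 1 — column means:
  mean(U) = (3 + 3 + 4 + 8 + 1 + 4) / 6 = 23/6 = 3.8333
  mean(V) = (5 + 6 + 7 + 2 + 7 + 1) / 6 = 28/6 = 4.6667

Step 2 — sample covariance S[i,j] = (1/(n-1)) · Σ_k (x_{k,i} - mean_i) · (x_{k,j} - mean_j), with n-1 = 5.
  S[U,U] = ((-0.8333)·(-0.8333) + (-0.8333)·(-0.8333) + (0.1667)·(0.1667) + (4.1667)·(4.1667) + (-2.8333)·(-2.8333) + (0.1667)·(0.1667)) / 5 = 26.8333/5 = 5.3667
  S[U,V] = ((-0.8333)·(0.3333) + (-0.8333)·(1.3333) + (0.1667)·(2.3333) + (4.1667)·(-2.6667) + (-2.8333)·(2.3333) + (0.1667)·(-3.6667)) / 5 = -19.3333/5 = -3.8667
  S[V,V] = ((0.3333)·(0.3333) + (1.3333)·(1.3333) + (2.3333)·(2.3333) + (-2.6667)·(-2.6667) + (2.3333)·(2.3333) + (-3.6667)·(-3.6667)) / 5 = 33.3333/5 = 6.6667

S is symmetric (S[j,i] = S[i,j]). Assembling:

S = [[5.3667, -3.8667],
 [-3.8667, 6.6667]]


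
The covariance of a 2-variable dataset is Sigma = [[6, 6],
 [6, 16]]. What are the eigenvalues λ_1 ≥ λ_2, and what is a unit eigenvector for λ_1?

Step 1 — characteristic polynomial of 2×2 Sigma:
  det(Sigma - λI) = λ² - trace · λ + det = 0.
  trace = 6 + 16 = 22, det = 6·16 - (6)² = 60.
Step 2 — discriminant:
  Δ = trace² - 4·det = 484 - 240 = 244.
Step 3 — eigenvalues:
  λ = (trace ± √Δ)/2 = (22 ± 15.6205)/2,
  λ_1 = 18.8102,  λ_2 = 3.1898.

Step 4 — unit eigenvector for λ_1: solve (Sigma - λ_1 I)v = 0. First row:
  (6 - 18.8102)·v_x + (6)·v_y = 0, i.e. (-12.8102)·v_x + (6)·v_y = 0,
  so v ∝ (b, λ_1 - a) = (6, 12.8102) = u.
  ||u|| = √((6)² + (12.8102)²) = √(200.1025) ≈ 14.1458,
  v_1 = u/||u|| ≈ (0.4242, 0.9056) (||v_1|| = 1).

λ_1 = 18.8102,  λ_2 = 3.1898;  v_1 ≈ (0.4242, 0.9056)


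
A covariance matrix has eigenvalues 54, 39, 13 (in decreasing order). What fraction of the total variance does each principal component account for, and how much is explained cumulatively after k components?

Step 1 — total variance = trace(Sigma) = Σ λ_i = 54 + 39 + 13 = 106.

Step 2 — fraction explained by component i = λ_i / Σ λ:
  PC1: 54/106 = 0.5094
  PC2: 39/106 = 0.3679
  PC3: 13/106 = 0.1226

Step 3 — cumulative fraction after k components = (λ_1 + ... + λ_k) / Σ λ:
  k = 1: 54/106 = 0.5094
  k = 2: (54 + 39)/106 = 93/106 = 0.8774
  k = 3: (54 + 39 + 13)/106 = 106/106 = 1

Summary (fraction, with percent):

explained: PC1 0.5094 (50.94%), PC2 0.3679 (36.79%), PC3 0.1226 (12.26%);  cumulative: 0.5094, 0.8774, 1
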